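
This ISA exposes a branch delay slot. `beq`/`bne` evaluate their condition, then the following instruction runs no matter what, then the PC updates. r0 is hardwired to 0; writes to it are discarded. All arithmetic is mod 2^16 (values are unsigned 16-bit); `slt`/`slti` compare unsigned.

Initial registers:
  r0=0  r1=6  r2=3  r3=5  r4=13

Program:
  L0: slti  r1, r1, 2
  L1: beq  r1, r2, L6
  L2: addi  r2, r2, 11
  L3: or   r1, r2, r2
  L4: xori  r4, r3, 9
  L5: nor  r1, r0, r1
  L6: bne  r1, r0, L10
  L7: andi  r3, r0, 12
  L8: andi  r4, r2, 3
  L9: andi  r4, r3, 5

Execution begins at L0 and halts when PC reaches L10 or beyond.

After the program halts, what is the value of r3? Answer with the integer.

  step pc=0: slti  r1, r1, 2  regs=(0,0,3,5,13)
  step pc=1: beq  r1, r2, L6  cond=F  regs=(0,0,3,5,13)
  step pc=2: addi  r2, r2, 11  regs=(0,0,14,5,13)
  step pc=3: or   r1, r2, r2  regs=(0,14,14,5,13)
  step pc=4: xori  r4, r3, 9  regs=(0,14,14,5,12)
  step pc=5: nor  r1, r0, r1  regs=(0,65521,14,5,12)
  step pc=6: bne  r1, r0, L10  cond=T  regs=(0,65521,14,5,12)
  step pc=7: andi  r3, r0, 12  regs=(0,65521,14,0,12)

0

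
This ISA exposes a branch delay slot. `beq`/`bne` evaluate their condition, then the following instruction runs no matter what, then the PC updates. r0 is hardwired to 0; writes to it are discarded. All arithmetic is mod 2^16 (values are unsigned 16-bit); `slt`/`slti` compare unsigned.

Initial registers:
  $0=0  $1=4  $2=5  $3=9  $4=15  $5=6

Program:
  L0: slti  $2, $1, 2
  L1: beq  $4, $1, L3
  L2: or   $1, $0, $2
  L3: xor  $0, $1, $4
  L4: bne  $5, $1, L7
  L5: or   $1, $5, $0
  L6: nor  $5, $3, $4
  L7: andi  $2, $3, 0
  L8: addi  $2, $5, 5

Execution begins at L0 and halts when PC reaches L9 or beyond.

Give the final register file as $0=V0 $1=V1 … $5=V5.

[0] slti  $2, $1, 2  →  {$0:0, $1:4, $2:0, $3:9, $4:15, $5:6}
[1] beq  $4, $1, L3  →  {$0:0, $1:4, $2:0, $3:9, $4:15, $5:6}  ⟨branch fallthrough⟩
[2] or   $1, $0, $2  →  {$0:0, $1:0, $2:0, $3:9, $4:15, $5:6}
[3] xor  $0, $1, $4  →  {$0:0, $1:0, $2:0, $3:9, $4:15, $5:6}
[4] bne  $5, $1, L7  →  {$0:0, $1:0, $2:0, $3:9, $4:15, $5:6}  ⟨branch taken⟩
[5] or   $1, $5, $0  →  {$0:0, $1:6, $2:0, $3:9, $4:15, $5:6}
[7] andi  $2, $3, 0  →  {$0:0, $1:6, $2:0, $3:9, $4:15, $5:6}
[8] addi  $2, $5, 5  →  {$0:0, $1:6, $2:11, $3:9, $4:15, $5:6}

$0=0 $1=6 $2=11 $3=9 $4=15 $5=6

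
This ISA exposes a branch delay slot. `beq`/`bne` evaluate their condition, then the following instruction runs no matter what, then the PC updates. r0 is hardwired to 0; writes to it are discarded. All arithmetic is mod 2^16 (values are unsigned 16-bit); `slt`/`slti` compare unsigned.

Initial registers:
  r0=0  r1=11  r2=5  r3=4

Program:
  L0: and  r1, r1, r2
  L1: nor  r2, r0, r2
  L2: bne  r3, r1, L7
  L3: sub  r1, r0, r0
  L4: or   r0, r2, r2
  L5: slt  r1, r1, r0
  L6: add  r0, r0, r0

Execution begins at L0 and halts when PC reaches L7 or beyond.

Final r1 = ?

0

  step pc=0: and  r1, r1, r2  regs=(0,1,5,4)
  step pc=1: nor  r2, r0, r2  regs=(0,1,65530,4)
  step pc=2: bne  r3, r1, L7  cond=T  regs=(0,1,65530,4)
  step pc=3: sub  r1, r0, r0  regs=(0,0,65530,4)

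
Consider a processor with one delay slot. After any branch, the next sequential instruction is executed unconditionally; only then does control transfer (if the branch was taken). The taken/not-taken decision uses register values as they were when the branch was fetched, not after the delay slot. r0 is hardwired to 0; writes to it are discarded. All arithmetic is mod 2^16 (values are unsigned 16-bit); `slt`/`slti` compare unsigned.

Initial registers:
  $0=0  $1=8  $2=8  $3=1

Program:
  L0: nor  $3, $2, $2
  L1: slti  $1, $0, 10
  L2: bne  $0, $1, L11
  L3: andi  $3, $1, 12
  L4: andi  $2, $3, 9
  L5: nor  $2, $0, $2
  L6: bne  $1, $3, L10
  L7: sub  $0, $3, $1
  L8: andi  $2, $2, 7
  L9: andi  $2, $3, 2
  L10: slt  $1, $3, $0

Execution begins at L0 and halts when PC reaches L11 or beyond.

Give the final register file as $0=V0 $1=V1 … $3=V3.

$0=0 $1=1 $2=8 $3=0

  step pc=0: nor  $3, $2, $2  regs=(0,8,8,65527)
  step pc=1: slti  $1, $0, 10  regs=(0,1,8,65527)
  step pc=2: bne  $0, $1, L11  cond=T  regs=(0,1,8,65527)
  step pc=3: andi  $3, $1, 12  regs=(0,1,8,0)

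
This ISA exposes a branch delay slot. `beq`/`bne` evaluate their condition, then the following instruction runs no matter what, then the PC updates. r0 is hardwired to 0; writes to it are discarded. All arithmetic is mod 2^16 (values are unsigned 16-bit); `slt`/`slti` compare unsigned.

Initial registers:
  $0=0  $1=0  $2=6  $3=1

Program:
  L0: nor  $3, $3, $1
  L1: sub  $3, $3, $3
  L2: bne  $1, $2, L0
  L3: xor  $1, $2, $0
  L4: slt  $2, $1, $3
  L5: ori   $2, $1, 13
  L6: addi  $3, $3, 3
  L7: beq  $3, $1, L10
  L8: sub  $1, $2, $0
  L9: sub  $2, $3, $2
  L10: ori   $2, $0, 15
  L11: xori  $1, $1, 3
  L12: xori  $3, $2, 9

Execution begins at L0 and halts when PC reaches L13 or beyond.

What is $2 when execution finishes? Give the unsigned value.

[0] nor  $3, $3, $1  →  {$0:0, $1:0, $2:6, $3:65534}
[1] sub  $3, $3, $3  →  {$0:0, $1:0, $2:6, $3:0}
[2] bne  $1, $2, L0  →  {$0:0, $1:0, $2:6, $3:0}  ⟨branch taken⟩
[3] xor  $1, $2, $0  →  {$0:0, $1:6, $2:6, $3:0}
[0] nor  $3, $3, $1  →  {$0:0, $1:6, $2:6, $3:65529}
[1] sub  $3, $3, $3  →  {$0:0, $1:6, $2:6, $3:0}
[2] bne  $1, $2, L0  →  {$0:0, $1:6, $2:6, $3:0}  ⟨branch fallthrough⟩
[3] xor  $1, $2, $0  →  {$0:0, $1:6, $2:6, $3:0}
[4] slt  $2, $1, $3  →  {$0:0, $1:6, $2:0, $3:0}
[5] ori   $2, $1, 13  →  {$0:0, $1:6, $2:15, $3:0}
[6] addi  $3, $3, 3  →  {$0:0, $1:6, $2:15, $3:3}
[7] beq  $3, $1, L10  →  {$0:0, $1:6, $2:15, $3:3}  ⟨branch fallthrough⟩
[8] sub  $1, $2, $0  →  {$0:0, $1:15, $2:15, $3:3}
[9] sub  $2, $3, $2  →  {$0:0, $1:15, $2:65524, $3:3}
[10] ori   $2, $0, 15  →  {$0:0, $1:15, $2:15, $3:3}
[11] xori  $1, $1, 3  →  {$0:0, $1:12, $2:15, $3:3}
[12] xori  $3, $2, 9  →  {$0:0, $1:12, $2:15, $3:6}

15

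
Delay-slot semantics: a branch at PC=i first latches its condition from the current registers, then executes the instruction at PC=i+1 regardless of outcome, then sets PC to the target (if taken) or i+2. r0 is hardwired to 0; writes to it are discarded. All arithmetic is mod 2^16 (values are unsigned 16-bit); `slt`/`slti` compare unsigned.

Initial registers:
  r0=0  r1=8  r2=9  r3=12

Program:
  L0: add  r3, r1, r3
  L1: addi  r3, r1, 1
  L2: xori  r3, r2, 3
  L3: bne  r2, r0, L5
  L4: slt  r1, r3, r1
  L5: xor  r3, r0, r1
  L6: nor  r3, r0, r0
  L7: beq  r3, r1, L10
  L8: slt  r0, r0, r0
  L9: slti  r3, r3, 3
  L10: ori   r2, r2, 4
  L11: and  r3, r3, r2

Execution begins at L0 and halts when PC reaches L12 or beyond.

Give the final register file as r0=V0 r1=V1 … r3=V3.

#0 add  r3, r1, r3 ; 0/8/9/20
#1 addi  r3, r1, 1 ; 0/8/9/9
#2 xori  r3, r2, 3 ; 0/8/9/10
#3 bne  r2, r0, L5 ; 0/8/9/10 ; →target
#4 slt  r1, r3, r1 ; 0/0/9/10
#5 xor  r3, r0, r1 ; 0/0/9/0
#6 nor  r3, r0, r0 ; 0/0/9/65535
#7 beq  r3, r1, L10 ; 0/0/9/65535 ; →fallthru
#8 slt  r0, r0, r0 ; 0/0/9/65535
#9 slti  r3, r3, 3 ; 0/0/9/0
#10 ori   r2, r2, 4 ; 0/0/13/0
#11 and  r3, r3, r2 ; 0/0/13/0

r0=0 r1=0 r2=13 r3=0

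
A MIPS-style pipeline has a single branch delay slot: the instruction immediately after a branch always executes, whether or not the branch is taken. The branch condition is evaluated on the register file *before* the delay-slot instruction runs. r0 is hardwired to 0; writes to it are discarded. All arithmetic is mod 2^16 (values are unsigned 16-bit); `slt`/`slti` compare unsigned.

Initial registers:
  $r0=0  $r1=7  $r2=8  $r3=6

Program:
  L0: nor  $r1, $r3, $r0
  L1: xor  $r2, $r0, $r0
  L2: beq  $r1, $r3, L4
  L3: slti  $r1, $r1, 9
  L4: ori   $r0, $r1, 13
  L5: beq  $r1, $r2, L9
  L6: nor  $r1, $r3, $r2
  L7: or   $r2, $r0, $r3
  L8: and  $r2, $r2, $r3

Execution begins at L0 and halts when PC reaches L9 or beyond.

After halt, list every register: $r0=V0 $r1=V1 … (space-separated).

  step pc=0: nor  $r1, $r3, $r0  regs=(0,65529,8,6)
  step pc=1: xor  $r2, $r0, $r0  regs=(0,65529,0,6)
  step pc=2: beq  $r1, $r3, L4  cond=F  regs=(0,65529,0,6)
  step pc=3: slti  $r1, $r1, 9  regs=(0,0,0,6)
  step pc=4: ori   $r0, $r1, 13  regs=(0,0,0,6)
  step pc=5: beq  $r1, $r2, L9  cond=T  regs=(0,0,0,6)
  step pc=6: nor  $r1, $r3, $r2  regs=(0,65529,0,6)

$r0=0 $r1=65529 $r2=0 $r3=6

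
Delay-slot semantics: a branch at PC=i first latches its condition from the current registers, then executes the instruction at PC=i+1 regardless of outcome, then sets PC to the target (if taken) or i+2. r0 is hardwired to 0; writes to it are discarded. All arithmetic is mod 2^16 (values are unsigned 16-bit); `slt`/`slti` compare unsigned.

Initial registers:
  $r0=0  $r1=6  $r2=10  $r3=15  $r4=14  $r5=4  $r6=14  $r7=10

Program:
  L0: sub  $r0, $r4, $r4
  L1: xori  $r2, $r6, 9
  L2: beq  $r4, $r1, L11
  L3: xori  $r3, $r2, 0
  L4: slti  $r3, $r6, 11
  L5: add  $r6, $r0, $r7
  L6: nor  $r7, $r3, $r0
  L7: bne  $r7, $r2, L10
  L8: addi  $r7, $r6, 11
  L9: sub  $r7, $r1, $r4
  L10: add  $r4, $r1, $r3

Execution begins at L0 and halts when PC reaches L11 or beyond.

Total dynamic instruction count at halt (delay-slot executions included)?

#0 sub  $r0, $r4, $r4 ; 0/6/10/15/14/4/14/10
#1 xori  $r2, $r6, 9 ; 0/6/7/15/14/4/14/10
#2 beq  $r4, $r1, L11 ; 0/6/7/15/14/4/14/10 ; →fallthru
#3 xori  $r3, $r2, 0 ; 0/6/7/7/14/4/14/10
#4 slti  $r3, $r6, 11 ; 0/6/7/0/14/4/14/10
#5 add  $r6, $r0, $r7 ; 0/6/7/0/14/4/10/10
#6 nor  $r7, $r3, $r0 ; 0/6/7/0/14/4/10/65535
#7 bne  $r7, $r2, L10 ; 0/6/7/0/14/4/10/65535 ; →target
#8 addi  $r7, $r6, 11 ; 0/6/7/0/14/4/10/21
#10 add  $r4, $r1, $r3 ; 0/6/7/0/6/4/10/21

10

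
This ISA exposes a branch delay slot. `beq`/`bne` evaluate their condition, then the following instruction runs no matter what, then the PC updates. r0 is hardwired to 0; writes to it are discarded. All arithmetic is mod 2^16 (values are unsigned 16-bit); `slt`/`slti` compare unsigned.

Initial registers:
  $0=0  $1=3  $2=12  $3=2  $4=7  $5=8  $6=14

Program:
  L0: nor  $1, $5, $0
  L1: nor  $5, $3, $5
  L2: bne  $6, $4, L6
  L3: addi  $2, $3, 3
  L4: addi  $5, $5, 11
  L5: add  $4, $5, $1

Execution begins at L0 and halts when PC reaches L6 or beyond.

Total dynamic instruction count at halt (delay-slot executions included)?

#0 nor  $1, $5, $0 ; 0/65527/12/2/7/8/14
#1 nor  $5, $3, $5 ; 0/65527/12/2/7/65525/14
#2 bne  $6, $4, L6 ; 0/65527/12/2/7/65525/14 ; →target
#3 addi  $2, $3, 3 ; 0/65527/5/2/7/65525/14

4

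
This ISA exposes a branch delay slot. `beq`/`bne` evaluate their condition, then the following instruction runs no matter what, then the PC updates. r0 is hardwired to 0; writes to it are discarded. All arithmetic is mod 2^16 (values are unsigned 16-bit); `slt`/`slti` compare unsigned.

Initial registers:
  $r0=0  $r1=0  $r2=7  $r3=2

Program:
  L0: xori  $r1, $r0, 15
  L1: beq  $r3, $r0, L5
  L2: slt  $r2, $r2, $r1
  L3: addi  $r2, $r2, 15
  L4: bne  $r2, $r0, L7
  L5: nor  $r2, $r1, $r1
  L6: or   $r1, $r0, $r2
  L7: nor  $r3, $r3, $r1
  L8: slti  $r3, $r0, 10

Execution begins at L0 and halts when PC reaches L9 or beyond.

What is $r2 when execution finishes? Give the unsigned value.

65520

PC=0  xori  $r1, $r0, 15     | $r0=0 $r1=15 $r2=7 $r3=2
PC=1  beq  $r3, $r0, L5      | $r0=0 $r1=15 $r2=7 $r3=2  [not taken]
PC=2  slt  $r2, $r2, $r1     | $r0=0 $r1=15 $r2=1 $r3=2
PC=3  addi  $r2, $r2, 15     | $r0=0 $r1=15 $r2=16 $r3=2
PC=4  bne  $r2, $r0, L7      | $r0=0 $r1=15 $r2=16 $r3=2  [TAKEN]
PC=5  nor  $r2, $r1, $r1     | $r0=0 $r1=15 $r2=65520 $r3=2
PC=7  nor  $r3, $r3, $r1     | $r0=0 $r1=15 $r2=65520 $r3=65520
PC=8  slti  $r3, $r0, 10     | $r0=0 $r1=15 $r2=65520 $r3=1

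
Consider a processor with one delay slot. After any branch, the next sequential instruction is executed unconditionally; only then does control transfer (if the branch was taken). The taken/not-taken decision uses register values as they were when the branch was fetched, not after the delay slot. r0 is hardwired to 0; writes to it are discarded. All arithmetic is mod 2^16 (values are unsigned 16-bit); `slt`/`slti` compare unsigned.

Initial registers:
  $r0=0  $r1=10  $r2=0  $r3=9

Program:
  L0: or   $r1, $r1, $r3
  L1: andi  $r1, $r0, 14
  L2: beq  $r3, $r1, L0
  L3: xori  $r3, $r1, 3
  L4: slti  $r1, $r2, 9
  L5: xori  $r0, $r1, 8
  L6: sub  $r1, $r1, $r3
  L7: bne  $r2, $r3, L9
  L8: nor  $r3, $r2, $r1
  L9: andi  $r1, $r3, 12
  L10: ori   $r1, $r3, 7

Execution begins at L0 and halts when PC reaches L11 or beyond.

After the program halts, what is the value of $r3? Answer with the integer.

#0 or   $r1, $r1, $r3 ; 0/11/0/9
#1 andi  $r1, $r0, 14 ; 0/0/0/9
#2 beq  $r3, $r1, L0 ; 0/0/0/9 ; →fallthru
#3 xori  $r3, $r1, 3 ; 0/0/0/3
#4 slti  $r1, $r2, 9 ; 0/1/0/3
#5 xori  $r0, $r1, 8 ; 0/1/0/3
#6 sub  $r1, $r1, $r3 ; 0/65534/0/3
#7 bne  $r2, $r3, L9 ; 0/65534/0/3 ; →target
#8 nor  $r3, $r2, $r1 ; 0/65534/0/1
#9 andi  $r1, $r3, 12 ; 0/0/0/1
#10 ori   $r1, $r3, 7 ; 0/7/0/1

1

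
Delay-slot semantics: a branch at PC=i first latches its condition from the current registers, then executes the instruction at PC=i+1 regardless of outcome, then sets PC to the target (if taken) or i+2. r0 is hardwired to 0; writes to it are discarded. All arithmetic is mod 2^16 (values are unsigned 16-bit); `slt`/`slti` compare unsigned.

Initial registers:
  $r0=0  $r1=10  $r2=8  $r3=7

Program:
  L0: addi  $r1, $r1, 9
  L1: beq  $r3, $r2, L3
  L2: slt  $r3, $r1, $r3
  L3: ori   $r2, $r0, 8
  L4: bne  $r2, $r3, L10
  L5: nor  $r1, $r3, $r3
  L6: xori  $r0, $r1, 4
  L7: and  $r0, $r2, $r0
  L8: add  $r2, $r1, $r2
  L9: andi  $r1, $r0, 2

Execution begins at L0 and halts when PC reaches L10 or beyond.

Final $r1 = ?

[0] addi  $r1, $r1, 9  →  {$r0:0, $r1:19, $r2:8, $r3:7}
[1] beq  $r3, $r2, L3  →  {$r0:0, $r1:19, $r2:8, $r3:7}  ⟨branch fallthrough⟩
[2] slt  $r3, $r1, $r3  →  {$r0:0, $r1:19, $r2:8, $r3:0}
[3] ori   $r2, $r0, 8  →  {$r0:0, $r1:19, $r2:8, $r3:0}
[4] bne  $r2, $r3, L10  →  {$r0:0, $r1:19, $r2:8, $r3:0}  ⟨branch taken⟩
[5] nor  $r1, $r3, $r3  →  {$r0:0, $r1:65535, $r2:8, $r3:0}

65535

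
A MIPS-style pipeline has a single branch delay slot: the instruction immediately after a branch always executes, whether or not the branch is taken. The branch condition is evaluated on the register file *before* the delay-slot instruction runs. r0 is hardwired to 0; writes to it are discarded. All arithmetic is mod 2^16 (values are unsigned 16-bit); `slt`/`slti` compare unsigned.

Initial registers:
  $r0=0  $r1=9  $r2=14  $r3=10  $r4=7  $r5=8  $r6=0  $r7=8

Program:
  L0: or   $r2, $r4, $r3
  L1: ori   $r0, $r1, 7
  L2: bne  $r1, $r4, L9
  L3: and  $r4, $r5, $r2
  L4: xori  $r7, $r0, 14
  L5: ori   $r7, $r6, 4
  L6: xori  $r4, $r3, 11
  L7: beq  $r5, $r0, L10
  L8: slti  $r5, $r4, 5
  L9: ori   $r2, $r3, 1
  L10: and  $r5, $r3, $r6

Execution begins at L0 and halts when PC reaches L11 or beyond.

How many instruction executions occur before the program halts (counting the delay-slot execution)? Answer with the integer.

6

PC=0  or   $r2, $r4, $r3     | $r0=0 $r1=9 $r2=15 $r3=10 $r4=7 $r5=8 $r6=0 $r7=8
PC=1  ori   $r0, $r1, 7      | $r0=0 $r1=9 $r2=15 $r3=10 $r4=7 $r5=8 $r6=0 $r7=8
PC=2  bne  $r1, $r4, L9      | $r0=0 $r1=9 $r2=15 $r3=10 $r4=7 $r5=8 $r6=0 $r7=8  [TAKEN]
PC=3  and  $r4, $r5, $r2     | $r0=0 $r1=9 $r2=15 $r3=10 $r4=8 $r5=8 $r6=0 $r7=8
PC=9  ori   $r2, $r3, 1      | $r0=0 $r1=9 $r2=11 $r3=10 $r4=8 $r5=8 $r6=0 $r7=8
PC=10 and  $r5, $r3, $r6     | $r0=0 $r1=9 $r2=11 $r3=10 $r4=8 $r5=0 $r6=0 $r7=8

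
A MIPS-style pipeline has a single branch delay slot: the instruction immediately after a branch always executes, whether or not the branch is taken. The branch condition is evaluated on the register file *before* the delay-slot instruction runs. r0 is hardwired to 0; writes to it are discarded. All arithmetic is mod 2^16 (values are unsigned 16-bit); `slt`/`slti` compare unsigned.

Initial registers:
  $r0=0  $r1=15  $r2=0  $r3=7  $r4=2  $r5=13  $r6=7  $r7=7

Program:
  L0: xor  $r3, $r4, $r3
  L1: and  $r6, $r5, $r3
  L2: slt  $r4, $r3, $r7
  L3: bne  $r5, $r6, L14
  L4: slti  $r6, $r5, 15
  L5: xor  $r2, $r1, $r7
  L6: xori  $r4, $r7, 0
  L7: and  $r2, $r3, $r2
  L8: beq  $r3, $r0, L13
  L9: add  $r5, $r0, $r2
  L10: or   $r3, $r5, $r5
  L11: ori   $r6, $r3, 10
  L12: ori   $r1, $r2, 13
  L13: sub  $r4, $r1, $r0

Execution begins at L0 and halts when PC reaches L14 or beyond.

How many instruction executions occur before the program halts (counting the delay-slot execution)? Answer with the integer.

#0 xor  $r3, $r4, $r3 ; 0/15/0/5/2/13/7/7
#1 and  $r6, $r5, $r3 ; 0/15/0/5/2/13/5/7
#2 slt  $r4, $r3, $r7 ; 0/15/0/5/1/13/5/7
#3 bne  $r5, $r6, L14 ; 0/15/0/5/1/13/5/7 ; →target
#4 slti  $r6, $r5, 15 ; 0/15/0/5/1/13/1/7

5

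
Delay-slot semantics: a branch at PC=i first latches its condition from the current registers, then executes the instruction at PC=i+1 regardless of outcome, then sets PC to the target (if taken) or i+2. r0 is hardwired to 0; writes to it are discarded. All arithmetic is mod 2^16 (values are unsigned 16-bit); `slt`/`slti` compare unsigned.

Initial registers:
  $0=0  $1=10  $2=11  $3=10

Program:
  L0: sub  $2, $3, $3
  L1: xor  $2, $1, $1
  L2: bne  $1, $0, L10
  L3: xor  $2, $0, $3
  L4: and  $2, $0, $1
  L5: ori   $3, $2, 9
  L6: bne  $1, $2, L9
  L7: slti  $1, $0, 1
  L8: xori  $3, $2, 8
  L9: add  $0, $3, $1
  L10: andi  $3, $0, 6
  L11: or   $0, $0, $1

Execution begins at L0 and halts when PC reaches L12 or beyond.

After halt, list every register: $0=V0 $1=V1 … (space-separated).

$0=0 $1=10 $2=10 $3=0

[0] sub  $2, $3, $3  →  {$0:0, $1:10, $2:0, $3:10}
[1] xor  $2, $1, $1  →  {$0:0, $1:10, $2:0, $3:10}
[2] bne  $1, $0, L10  →  {$0:0, $1:10, $2:0, $3:10}  ⟨branch taken⟩
[3] xor  $2, $0, $3  →  {$0:0, $1:10, $2:10, $3:10}
[10] andi  $3, $0, 6  →  {$0:0, $1:10, $2:10, $3:0}
[11] or   $0, $0, $1  →  {$0:0, $1:10, $2:10, $3:0}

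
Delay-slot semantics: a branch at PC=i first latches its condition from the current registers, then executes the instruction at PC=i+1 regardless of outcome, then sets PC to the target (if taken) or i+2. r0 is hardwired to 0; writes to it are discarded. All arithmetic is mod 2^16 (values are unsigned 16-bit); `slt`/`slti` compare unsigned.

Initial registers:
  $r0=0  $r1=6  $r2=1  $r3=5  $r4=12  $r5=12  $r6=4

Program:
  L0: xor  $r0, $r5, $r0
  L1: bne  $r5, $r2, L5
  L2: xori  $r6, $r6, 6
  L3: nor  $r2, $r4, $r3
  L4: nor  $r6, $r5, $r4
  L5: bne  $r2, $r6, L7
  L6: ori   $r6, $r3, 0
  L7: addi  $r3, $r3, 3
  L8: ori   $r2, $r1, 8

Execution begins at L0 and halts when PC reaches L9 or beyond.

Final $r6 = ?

5

[0] xor  $r0, $r5, $r0  →  {$r0:0, $r1:6, $r2:1, $r3:5, $r4:12, $r5:12, $r6:4}
[1] bne  $r5, $r2, L5  →  {$r0:0, $r1:6, $r2:1, $r3:5, $r4:12, $r5:12, $r6:4}  ⟨branch taken⟩
[2] xori  $r6, $r6, 6  →  {$r0:0, $r1:6, $r2:1, $r3:5, $r4:12, $r5:12, $r6:2}
[5] bne  $r2, $r6, L7  →  {$r0:0, $r1:6, $r2:1, $r3:5, $r4:12, $r5:12, $r6:2}  ⟨branch taken⟩
[6] ori   $r6, $r3, 0  →  {$r0:0, $r1:6, $r2:1, $r3:5, $r4:12, $r5:12, $r6:5}
[7] addi  $r3, $r3, 3  →  {$r0:0, $r1:6, $r2:1, $r3:8, $r4:12, $r5:12, $r6:5}
[8] ori   $r2, $r1, 8  →  {$r0:0, $r1:6, $r2:14, $r3:8, $r4:12, $r5:12, $r6:5}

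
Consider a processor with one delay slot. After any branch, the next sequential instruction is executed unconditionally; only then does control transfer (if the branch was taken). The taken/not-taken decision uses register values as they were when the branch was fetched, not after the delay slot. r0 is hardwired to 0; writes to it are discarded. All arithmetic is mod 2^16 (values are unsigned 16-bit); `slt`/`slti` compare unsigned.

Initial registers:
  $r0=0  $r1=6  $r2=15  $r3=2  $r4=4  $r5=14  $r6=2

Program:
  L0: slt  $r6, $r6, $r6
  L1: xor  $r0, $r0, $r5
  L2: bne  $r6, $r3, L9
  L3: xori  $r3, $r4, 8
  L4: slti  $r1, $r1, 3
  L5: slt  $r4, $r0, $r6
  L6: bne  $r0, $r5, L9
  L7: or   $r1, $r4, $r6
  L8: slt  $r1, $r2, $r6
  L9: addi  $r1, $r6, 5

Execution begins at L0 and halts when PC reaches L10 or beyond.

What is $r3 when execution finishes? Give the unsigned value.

12

PC=0  slt  $r6, $r6, $r6     | $r0=0 $r1=6 $r2=15 $r3=2 $r4=4 $r5=14 $r6=0
PC=1  xor  $r0, $r0, $r5     | $r0=0 $r1=6 $r2=15 $r3=2 $r4=4 $r5=14 $r6=0
PC=2  bne  $r6, $r3, L9      | $r0=0 $r1=6 $r2=15 $r3=2 $r4=4 $r5=14 $r6=0  [TAKEN]
PC=3  xori  $r3, $r4, 8      | $r0=0 $r1=6 $r2=15 $r3=12 $r4=4 $r5=14 $r6=0
PC=9  addi  $r1, $r6, 5      | $r0=0 $r1=5 $r2=15 $r3=12 $r4=4 $r5=14 $r6=0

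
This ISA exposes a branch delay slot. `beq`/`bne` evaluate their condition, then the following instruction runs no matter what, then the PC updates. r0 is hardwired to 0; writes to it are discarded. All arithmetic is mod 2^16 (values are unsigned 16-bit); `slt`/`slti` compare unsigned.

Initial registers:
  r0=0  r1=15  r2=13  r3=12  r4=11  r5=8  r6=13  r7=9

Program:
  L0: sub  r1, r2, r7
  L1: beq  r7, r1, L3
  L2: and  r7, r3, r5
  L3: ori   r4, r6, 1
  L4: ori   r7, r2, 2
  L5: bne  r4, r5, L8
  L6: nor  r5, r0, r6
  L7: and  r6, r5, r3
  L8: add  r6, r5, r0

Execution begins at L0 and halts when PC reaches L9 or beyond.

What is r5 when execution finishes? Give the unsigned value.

PC=0  sub  r1, r2, r7        | r0=0 r1=4 r2=13 r3=12 r4=11 r5=8 r6=13 r7=9
PC=1  beq  r7, r1, L3        | r0=0 r1=4 r2=13 r3=12 r4=11 r5=8 r6=13 r7=9  [not taken]
PC=2  and  r7, r3, r5        | r0=0 r1=4 r2=13 r3=12 r4=11 r5=8 r6=13 r7=8
PC=3  ori   r4, r6, 1        | r0=0 r1=4 r2=13 r3=12 r4=13 r5=8 r6=13 r7=8
PC=4  ori   r7, r2, 2        | r0=0 r1=4 r2=13 r3=12 r4=13 r5=8 r6=13 r7=15
PC=5  bne  r4, r5, L8        | r0=0 r1=4 r2=13 r3=12 r4=13 r5=8 r6=13 r7=15  [TAKEN]
PC=6  nor  r5, r0, r6        | r0=0 r1=4 r2=13 r3=12 r4=13 r5=65522 r6=13 r7=15
PC=8  add  r6, r5, r0        | r0=0 r1=4 r2=13 r3=12 r4=13 r5=65522 r6=65522 r7=15

65522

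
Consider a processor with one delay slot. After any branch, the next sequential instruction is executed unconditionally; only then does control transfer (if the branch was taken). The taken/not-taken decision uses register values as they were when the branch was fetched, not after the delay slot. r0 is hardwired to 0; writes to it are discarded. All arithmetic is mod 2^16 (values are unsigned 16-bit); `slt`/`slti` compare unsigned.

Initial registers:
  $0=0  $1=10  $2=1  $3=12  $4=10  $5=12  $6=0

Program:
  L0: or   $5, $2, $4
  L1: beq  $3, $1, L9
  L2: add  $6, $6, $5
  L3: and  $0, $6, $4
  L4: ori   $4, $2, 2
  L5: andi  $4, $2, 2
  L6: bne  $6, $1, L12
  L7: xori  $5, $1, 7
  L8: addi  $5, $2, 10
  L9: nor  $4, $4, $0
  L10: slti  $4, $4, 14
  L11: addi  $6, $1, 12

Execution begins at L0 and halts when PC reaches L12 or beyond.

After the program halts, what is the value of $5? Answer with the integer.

PC=0  or   $5, $2, $4        | $0=0 $1=10 $2=1 $3=12 $4=10 $5=11 $6=0
PC=1  beq  $3, $1, L9        | $0=0 $1=10 $2=1 $3=12 $4=10 $5=11 $6=0  [not taken]
PC=2  add  $6, $6, $5        | $0=0 $1=10 $2=1 $3=12 $4=10 $5=11 $6=11
PC=3  and  $0, $6, $4        | $0=0 $1=10 $2=1 $3=12 $4=10 $5=11 $6=11
PC=4  ori   $4, $2, 2        | $0=0 $1=10 $2=1 $3=12 $4=3 $5=11 $6=11
PC=5  andi  $4, $2, 2        | $0=0 $1=10 $2=1 $3=12 $4=0 $5=11 $6=11
PC=6  bne  $6, $1, L12       | $0=0 $1=10 $2=1 $3=12 $4=0 $5=11 $6=11  [TAKEN]
PC=7  xori  $5, $1, 7        | $0=0 $1=10 $2=1 $3=12 $4=0 $5=13 $6=11

13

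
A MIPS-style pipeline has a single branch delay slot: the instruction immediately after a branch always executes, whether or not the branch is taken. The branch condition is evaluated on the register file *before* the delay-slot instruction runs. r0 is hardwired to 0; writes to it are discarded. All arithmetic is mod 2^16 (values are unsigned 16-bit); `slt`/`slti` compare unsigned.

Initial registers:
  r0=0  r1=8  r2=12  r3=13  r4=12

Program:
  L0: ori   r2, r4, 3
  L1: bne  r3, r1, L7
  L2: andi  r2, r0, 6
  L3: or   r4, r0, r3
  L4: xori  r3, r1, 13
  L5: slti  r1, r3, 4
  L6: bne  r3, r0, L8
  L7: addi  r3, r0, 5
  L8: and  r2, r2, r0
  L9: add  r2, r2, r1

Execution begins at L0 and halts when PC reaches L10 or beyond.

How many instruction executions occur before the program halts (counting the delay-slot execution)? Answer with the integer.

#0 ori   r2, r4, 3 ; 0/8/15/13/12
#1 bne  r3, r1, L7 ; 0/8/15/13/12 ; →target
#2 andi  r2, r0, 6 ; 0/8/0/13/12
#7 addi  r3, r0, 5 ; 0/8/0/5/12
#8 and  r2, r2, r0 ; 0/8/0/5/12
#9 add  r2, r2, r1 ; 0/8/8/5/12

6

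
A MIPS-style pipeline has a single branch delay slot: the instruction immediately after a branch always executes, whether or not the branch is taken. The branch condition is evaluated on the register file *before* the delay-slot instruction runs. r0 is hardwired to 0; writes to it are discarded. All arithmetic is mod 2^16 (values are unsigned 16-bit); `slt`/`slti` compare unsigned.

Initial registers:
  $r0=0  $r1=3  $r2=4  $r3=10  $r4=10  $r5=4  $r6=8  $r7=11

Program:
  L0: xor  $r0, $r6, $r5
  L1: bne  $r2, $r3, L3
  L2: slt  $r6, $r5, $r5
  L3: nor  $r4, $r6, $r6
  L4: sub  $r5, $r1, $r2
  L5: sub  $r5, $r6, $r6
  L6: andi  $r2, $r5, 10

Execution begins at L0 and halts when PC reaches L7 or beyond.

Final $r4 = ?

65535

#0 xor  $r0, $r6, $r5 ; 0/3/4/10/10/4/8/11
#1 bne  $r2, $r3, L3 ; 0/3/4/10/10/4/8/11 ; →target
#2 slt  $r6, $r5, $r5 ; 0/3/4/10/10/4/0/11
#3 nor  $r4, $r6, $r6 ; 0/3/4/10/65535/4/0/11
#4 sub  $r5, $r1, $r2 ; 0/3/4/10/65535/65535/0/11
#5 sub  $r5, $r6, $r6 ; 0/3/4/10/65535/0/0/11
#6 andi  $r2, $r5, 10 ; 0/3/0/10/65535/0/0/11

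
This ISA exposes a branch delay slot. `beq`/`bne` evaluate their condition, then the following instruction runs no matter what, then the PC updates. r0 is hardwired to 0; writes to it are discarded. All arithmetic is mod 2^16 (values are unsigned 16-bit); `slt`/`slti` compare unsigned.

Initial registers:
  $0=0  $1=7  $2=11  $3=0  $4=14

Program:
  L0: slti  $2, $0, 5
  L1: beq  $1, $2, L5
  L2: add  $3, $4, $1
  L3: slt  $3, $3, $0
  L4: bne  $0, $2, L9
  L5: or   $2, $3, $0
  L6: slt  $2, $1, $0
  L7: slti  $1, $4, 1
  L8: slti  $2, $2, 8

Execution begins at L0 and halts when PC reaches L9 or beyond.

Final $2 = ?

  step pc=0: slti  $2, $0, 5  regs=(0,7,1,0,14)
  step pc=1: beq  $1, $2, L5  cond=F  regs=(0,7,1,0,14)
  step pc=2: add  $3, $4, $1  regs=(0,7,1,21,14)
  step pc=3: slt  $3, $3, $0  regs=(0,7,1,0,14)
  step pc=4: bne  $0, $2, L9  cond=T  regs=(0,7,1,0,14)
  step pc=5: or   $2, $3, $0  regs=(0,7,0,0,14)

0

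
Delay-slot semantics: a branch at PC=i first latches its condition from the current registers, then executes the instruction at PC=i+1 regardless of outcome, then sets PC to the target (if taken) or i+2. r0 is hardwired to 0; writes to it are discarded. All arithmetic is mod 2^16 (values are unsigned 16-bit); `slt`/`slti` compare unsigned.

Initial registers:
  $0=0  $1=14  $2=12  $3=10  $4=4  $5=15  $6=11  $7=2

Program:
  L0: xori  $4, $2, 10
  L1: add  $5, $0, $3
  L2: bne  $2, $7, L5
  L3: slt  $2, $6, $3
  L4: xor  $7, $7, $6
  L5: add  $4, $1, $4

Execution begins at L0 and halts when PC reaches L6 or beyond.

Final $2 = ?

#0 xori  $4, $2, 10 ; 0/14/12/10/6/15/11/2
#1 add  $5, $0, $3 ; 0/14/12/10/6/10/11/2
#2 bne  $2, $7, L5 ; 0/14/12/10/6/10/11/2 ; →target
#3 slt  $2, $6, $3 ; 0/14/0/10/6/10/11/2
#5 add  $4, $1, $4 ; 0/14/0/10/20/10/11/2

0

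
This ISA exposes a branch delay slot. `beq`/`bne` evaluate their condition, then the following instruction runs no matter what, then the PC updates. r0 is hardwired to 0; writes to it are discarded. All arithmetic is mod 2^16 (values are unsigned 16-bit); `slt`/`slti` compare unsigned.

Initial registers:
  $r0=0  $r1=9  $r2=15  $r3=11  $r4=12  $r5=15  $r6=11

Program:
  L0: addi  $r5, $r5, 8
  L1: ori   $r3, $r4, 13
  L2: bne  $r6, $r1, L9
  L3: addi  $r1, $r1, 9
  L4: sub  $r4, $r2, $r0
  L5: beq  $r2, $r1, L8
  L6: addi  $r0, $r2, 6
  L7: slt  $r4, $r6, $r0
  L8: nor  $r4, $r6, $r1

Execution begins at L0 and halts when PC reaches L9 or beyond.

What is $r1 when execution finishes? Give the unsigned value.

18

PC=0  addi  $r5, $r5, 8      | $r0=0 $r1=9 $r2=15 $r3=11 $r4=12 $r5=23 $r6=11
PC=1  ori   $r3, $r4, 13     | $r0=0 $r1=9 $r2=15 $r3=13 $r4=12 $r5=23 $r6=11
PC=2  bne  $r6, $r1, L9      | $r0=0 $r1=9 $r2=15 $r3=13 $r4=12 $r5=23 $r6=11  [TAKEN]
PC=3  addi  $r1, $r1, 9      | $r0=0 $r1=18 $r2=15 $r3=13 $r4=12 $r5=23 $r6=11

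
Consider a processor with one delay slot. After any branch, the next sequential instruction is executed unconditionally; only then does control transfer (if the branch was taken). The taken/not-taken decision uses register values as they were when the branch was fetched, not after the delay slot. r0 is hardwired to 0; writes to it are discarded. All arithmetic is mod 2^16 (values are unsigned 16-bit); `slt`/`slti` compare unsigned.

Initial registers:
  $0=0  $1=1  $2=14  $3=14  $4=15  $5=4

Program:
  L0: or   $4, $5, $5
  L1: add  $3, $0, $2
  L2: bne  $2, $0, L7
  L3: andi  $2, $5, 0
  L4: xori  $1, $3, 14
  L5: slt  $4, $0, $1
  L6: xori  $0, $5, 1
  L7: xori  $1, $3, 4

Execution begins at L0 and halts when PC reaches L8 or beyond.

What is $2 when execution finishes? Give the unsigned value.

0

[0] or   $4, $5, $5  →  {$0:0, $1:1, $2:14, $3:14, $4:4, $5:4}
[1] add  $3, $0, $2  →  {$0:0, $1:1, $2:14, $3:14, $4:4, $5:4}
[2] bne  $2, $0, L7  →  {$0:0, $1:1, $2:14, $3:14, $4:4, $5:4}  ⟨branch taken⟩
[3] andi  $2, $5, 0  →  {$0:0, $1:1, $2:0, $3:14, $4:4, $5:4}
[7] xori  $1, $3, 4  →  {$0:0, $1:10, $2:0, $3:14, $4:4, $5:4}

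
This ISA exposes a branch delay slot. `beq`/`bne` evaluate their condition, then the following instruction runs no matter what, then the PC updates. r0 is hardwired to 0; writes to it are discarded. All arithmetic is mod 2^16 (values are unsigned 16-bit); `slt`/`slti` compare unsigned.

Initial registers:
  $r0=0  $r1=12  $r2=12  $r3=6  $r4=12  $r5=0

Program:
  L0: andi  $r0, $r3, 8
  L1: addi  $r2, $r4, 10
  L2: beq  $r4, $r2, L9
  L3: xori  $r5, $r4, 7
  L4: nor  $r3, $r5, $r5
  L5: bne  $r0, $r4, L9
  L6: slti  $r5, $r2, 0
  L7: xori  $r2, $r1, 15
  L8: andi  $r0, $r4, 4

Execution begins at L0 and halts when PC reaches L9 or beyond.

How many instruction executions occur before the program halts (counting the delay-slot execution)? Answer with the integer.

7

  step pc=0: andi  $r0, $r3, 8  regs=(0,12,12,6,12,0)
  step pc=1: addi  $r2, $r4, 10  regs=(0,12,22,6,12,0)
  step pc=2: beq  $r4, $r2, L9  cond=F  regs=(0,12,22,6,12,0)
  step pc=3: xori  $r5, $r4, 7  regs=(0,12,22,6,12,11)
  step pc=4: nor  $r3, $r5, $r5  regs=(0,12,22,65524,12,11)
  step pc=5: bne  $r0, $r4, L9  cond=T  regs=(0,12,22,65524,12,11)
  step pc=6: slti  $r5, $r2, 0  regs=(0,12,22,65524,12,0)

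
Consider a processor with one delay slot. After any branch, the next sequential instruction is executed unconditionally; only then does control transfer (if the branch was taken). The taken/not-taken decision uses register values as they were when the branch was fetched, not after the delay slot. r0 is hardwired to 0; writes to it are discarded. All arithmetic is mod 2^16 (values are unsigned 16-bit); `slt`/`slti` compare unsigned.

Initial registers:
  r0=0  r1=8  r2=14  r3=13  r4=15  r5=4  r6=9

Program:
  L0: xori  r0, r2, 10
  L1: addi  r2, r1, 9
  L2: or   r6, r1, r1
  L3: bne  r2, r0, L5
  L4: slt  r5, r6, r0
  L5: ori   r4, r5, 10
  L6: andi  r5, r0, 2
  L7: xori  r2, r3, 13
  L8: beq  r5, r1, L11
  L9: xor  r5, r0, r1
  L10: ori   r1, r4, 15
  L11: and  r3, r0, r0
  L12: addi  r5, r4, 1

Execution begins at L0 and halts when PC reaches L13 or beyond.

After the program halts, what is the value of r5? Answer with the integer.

[0] xori  r0, r2, 10  →  {r0:0, r1:8, r2:14, r3:13, r4:15, r5:4, r6:9}
[1] addi  r2, r1, 9  →  {r0:0, r1:8, r2:17, r3:13, r4:15, r5:4, r6:9}
[2] or   r6, r1, r1  →  {r0:0, r1:8, r2:17, r3:13, r4:15, r5:4, r6:8}
[3] bne  r2, r0, L5  →  {r0:0, r1:8, r2:17, r3:13, r4:15, r5:4, r6:8}  ⟨branch taken⟩
[4] slt  r5, r6, r0  →  {r0:0, r1:8, r2:17, r3:13, r4:15, r5:0, r6:8}
[5] ori   r4, r5, 10  →  {r0:0, r1:8, r2:17, r3:13, r4:10, r5:0, r6:8}
[6] andi  r5, r0, 2  →  {r0:0, r1:8, r2:17, r3:13, r4:10, r5:0, r6:8}
[7] xori  r2, r3, 13  →  {r0:0, r1:8, r2:0, r3:13, r4:10, r5:0, r6:8}
[8] beq  r5, r1, L11  →  {r0:0, r1:8, r2:0, r3:13, r4:10, r5:0, r6:8}  ⟨branch fallthrough⟩
[9] xor  r5, r0, r1  →  {r0:0, r1:8, r2:0, r3:13, r4:10, r5:8, r6:8}
[10] ori   r1, r4, 15  →  {r0:0, r1:15, r2:0, r3:13, r4:10, r5:8, r6:8}
[11] and  r3, r0, r0  →  {r0:0, r1:15, r2:0, r3:0, r4:10, r5:8, r6:8}
[12] addi  r5, r4, 1  →  {r0:0, r1:15, r2:0, r3:0, r4:10, r5:11, r6:8}

11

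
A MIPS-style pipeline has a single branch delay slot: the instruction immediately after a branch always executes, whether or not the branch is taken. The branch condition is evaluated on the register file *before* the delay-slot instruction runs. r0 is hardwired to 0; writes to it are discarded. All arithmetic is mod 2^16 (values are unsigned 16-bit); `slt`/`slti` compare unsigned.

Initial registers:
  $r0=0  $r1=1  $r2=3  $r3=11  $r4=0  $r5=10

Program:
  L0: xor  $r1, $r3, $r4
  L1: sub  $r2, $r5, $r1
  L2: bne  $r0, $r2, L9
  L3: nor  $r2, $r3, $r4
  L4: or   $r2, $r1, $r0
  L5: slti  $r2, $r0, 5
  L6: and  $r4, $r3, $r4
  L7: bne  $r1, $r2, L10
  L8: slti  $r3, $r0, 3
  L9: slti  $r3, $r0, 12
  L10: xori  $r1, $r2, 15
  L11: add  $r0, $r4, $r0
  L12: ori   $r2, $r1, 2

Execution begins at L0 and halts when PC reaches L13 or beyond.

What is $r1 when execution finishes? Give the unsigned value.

PC=0  xor  $r1, $r3, $r4     | $r0=0 $r1=11 $r2=3 $r3=11 $r4=0 $r5=10
PC=1  sub  $r2, $r5, $r1     | $r0=0 $r1=11 $r2=65535 $r3=11 $r4=0 $r5=10
PC=2  bne  $r0, $r2, L9      | $r0=0 $r1=11 $r2=65535 $r3=11 $r4=0 $r5=10  [TAKEN]
PC=3  nor  $r2, $r3, $r4     | $r0=0 $r1=11 $r2=65524 $r3=11 $r4=0 $r5=10
PC=9  slti  $r3, $r0, 12     | $r0=0 $r1=11 $r2=65524 $r3=1 $r4=0 $r5=10
PC=10 xori  $r1, $r2, 15     | $r0=0 $r1=65531 $r2=65524 $r3=1 $r4=0 $r5=10
PC=11 add  $r0, $r4, $r0     | $r0=0 $r1=65531 $r2=65524 $r3=1 $r4=0 $r5=10
PC=12 ori   $r2, $r1, 2      | $r0=0 $r1=65531 $r2=65531 $r3=1 $r4=0 $r5=10

65531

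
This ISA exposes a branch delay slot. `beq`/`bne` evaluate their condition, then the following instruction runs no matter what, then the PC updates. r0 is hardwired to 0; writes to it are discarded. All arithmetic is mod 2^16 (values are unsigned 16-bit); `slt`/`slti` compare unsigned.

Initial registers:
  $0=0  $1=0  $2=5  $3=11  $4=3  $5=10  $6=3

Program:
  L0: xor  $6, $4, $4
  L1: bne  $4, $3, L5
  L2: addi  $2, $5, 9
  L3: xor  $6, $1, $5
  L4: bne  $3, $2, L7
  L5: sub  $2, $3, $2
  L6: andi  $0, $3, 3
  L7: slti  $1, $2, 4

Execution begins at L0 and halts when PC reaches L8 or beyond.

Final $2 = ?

  step pc=0: xor  $6, $4, $4  regs=(0,0,5,11,3,10,0)
  step pc=1: bne  $4, $3, L5  cond=T  regs=(0,0,5,11,3,10,0)
  step pc=2: addi  $2, $5, 9  regs=(0,0,19,11,3,10,0)
  step pc=5: sub  $2, $3, $2  regs=(0,0,65528,11,3,10,0)
  step pc=6: andi  $0, $3, 3  regs=(0,0,65528,11,3,10,0)
  step pc=7: slti  $1, $2, 4  regs=(0,0,65528,11,3,10,0)

65528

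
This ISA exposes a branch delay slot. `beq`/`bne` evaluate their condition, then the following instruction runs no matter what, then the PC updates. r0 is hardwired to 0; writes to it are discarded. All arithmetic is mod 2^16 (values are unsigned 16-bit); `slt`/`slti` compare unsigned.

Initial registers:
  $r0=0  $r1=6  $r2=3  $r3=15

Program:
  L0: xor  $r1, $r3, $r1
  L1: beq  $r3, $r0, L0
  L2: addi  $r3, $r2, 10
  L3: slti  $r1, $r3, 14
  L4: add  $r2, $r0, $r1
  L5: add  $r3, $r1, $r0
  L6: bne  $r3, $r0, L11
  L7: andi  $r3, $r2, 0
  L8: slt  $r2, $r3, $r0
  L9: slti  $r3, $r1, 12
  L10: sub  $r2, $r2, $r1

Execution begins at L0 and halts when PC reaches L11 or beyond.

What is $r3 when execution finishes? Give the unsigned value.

#0 xor  $r1, $r3, $r1 ; 0/9/3/15
#1 beq  $r3, $r0, L0 ; 0/9/3/15 ; →fallthru
#2 addi  $r3, $r2, 10 ; 0/9/3/13
#3 slti  $r1, $r3, 14 ; 0/1/3/13
#4 add  $r2, $r0, $r1 ; 0/1/1/13
#5 add  $r3, $r1, $r0 ; 0/1/1/1
#6 bne  $r3, $r0, L11 ; 0/1/1/1 ; →target
#7 andi  $r3, $r2, 0 ; 0/1/1/0

0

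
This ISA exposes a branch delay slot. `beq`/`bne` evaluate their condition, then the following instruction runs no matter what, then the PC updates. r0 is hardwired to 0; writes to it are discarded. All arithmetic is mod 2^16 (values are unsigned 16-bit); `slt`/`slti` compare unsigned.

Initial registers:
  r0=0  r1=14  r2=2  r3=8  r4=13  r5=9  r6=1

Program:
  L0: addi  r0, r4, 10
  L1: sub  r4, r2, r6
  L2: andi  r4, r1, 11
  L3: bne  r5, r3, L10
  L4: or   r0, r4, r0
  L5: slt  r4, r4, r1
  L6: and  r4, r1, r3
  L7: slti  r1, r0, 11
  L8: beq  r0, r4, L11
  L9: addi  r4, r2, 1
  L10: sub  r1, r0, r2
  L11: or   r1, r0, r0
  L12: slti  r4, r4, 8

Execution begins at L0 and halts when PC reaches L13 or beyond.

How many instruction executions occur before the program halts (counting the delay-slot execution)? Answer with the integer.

  step pc=0: addi  r0, r4, 10  regs=(0,14,2,8,13,9,1)
  step pc=1: sub  r4, r2, r6  regs=(0,14,2,8,1,9,1)
  step pc=2: andi  r4, r1, 11  regs=(0,14,2,8,10,9,1)
  step pc=3: bne  r5, r3, L10  cond=T  regs=(0,14,2,8,10,9,1)
  step pc=4: or   r0, r4, r0  regs=(0,14,2,8,10,9,1)
  step pc=10: sub  r1, r0, r2  regs=(0,65534,2,8,10,9,1)
  step pc=11: or   r1, r0, r0  regs=(0,0,2,8,10,9,1)
  step pc=12: slti  r4, r4, 8  regs=(0,0,2,8,0,9,1)

8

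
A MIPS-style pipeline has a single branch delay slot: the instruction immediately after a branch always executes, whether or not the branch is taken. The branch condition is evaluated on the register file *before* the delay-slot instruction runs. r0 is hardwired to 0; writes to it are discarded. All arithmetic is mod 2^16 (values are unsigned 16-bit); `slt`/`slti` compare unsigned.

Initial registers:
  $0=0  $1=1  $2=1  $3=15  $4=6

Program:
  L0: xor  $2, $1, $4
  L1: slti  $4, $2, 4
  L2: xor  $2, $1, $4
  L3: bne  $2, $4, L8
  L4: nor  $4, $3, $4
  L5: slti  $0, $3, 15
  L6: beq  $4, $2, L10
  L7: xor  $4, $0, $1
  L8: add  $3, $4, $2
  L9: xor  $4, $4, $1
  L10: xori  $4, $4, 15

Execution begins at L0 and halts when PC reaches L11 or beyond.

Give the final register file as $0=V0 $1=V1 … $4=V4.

$0=0 $1=1 $2=1 $3=65521 $4=65534

PC=0  xor  $2, $1, $4        | $0=0 $1=1 $2=7 $3=15 $4=6
PC=1  slti  $4, $2, 4        | $0=0 $1=1 $2=7 $3=15 $4=0
PC=2  xor  $2, $1, $4        | $0=0 $1=1 $2=1 $3=15 $4=0
PC=3  bne  $2, $4, L8        | $0=0 $1=1 $2=1 $3=15 $4=0  [TAKEN]
PC=4  nor  $4, $3, $4        | $0=0 $1=1 $2=1 $3=15 $4=65520
PC=8  add  $3, $4, $2        | $0=0 $1=1 $2=1 $3=65521 $4=65520
PC=9  xor  $4, $4, $1        | $0=0 $1=1 $2=1 $3=65521 $4=65521
PC=10 xori  $4, $4, 15       | $0=0 $1=1 $2=1 $3=65521 $4=65534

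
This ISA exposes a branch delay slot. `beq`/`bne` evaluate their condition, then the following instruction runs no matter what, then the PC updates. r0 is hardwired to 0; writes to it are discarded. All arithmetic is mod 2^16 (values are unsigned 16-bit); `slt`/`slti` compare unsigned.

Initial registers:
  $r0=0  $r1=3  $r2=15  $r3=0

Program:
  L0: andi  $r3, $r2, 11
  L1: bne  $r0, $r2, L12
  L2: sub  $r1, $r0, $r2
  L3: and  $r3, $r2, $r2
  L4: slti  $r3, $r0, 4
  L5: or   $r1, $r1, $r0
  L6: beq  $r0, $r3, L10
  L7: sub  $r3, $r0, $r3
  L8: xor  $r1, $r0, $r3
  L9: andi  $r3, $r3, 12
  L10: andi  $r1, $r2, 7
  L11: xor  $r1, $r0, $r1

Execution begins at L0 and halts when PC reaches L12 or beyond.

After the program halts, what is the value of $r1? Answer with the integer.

PC=0  andi  $r3, $r2, 11     | $r0=0 $r1=3 $r2=15 $r3=11
PC=1  bne  $r0, $r2, L12     | $r0=0 $r1=3 $r2=15 $r3=11  [TAKEN]
PC=2  sub  $r1, $r0, $r2     | $r0=0 $r1=65521 $r2=15 $r3=11

65521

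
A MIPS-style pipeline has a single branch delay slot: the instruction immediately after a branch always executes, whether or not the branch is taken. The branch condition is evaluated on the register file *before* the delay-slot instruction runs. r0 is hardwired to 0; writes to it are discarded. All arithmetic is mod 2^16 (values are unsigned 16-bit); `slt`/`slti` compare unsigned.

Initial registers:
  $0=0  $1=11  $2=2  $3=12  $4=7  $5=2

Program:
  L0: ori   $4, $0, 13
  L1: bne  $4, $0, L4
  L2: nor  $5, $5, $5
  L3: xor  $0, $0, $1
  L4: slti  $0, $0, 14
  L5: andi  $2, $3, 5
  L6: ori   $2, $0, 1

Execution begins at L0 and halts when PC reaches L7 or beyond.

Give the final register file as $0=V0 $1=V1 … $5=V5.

[0] ori   $4, $0, 13  →  {$0:0, $1:11, $2:2, $3:12, $4:13, $5:2}
[1] bne  $4, $0, L4  →  {$0:0, $1:11, $2:2, $3:12, $4:13, $5:2}  ⟨branch taken⟩
[2] nor  $5, $5, $5  →  {$0:0, $1:11, $2:2, $3:12, $4:13, $5:65533}
[4] slti  $0, $0, 14  →  {$0:0, $1:11, $2:2, $3:12, $4:13, $5:65533}
[5] andi  $2, $3, 5  →  {$0:0, $1:11, $2:4, $3:12, $4:13, $5:65533}
[6] ori   $2, $0, 1  →  {$0:0, $1:11, $2:1, $3:12, $4:13, $5:65533}

$0=0 $1=11 $2=1 $3=12 $4=13 $5=65533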